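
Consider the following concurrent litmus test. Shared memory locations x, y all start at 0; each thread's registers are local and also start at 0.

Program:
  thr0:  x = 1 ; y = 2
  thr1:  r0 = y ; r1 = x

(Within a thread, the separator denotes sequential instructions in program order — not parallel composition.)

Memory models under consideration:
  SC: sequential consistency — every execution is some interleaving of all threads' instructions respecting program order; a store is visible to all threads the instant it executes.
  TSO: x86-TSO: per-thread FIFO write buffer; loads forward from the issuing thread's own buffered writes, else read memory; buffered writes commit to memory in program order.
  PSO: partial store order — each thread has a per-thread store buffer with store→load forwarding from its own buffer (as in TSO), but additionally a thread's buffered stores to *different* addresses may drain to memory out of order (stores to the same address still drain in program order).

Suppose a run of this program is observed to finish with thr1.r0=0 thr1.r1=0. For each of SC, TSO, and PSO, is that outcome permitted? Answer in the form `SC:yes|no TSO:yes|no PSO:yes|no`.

SC:yes TSO:yes PSO:yes

outcome vector order: (thr1.r0,thr1.r1)
SC (3): 0/0, 0/1, 2/1
TSO (3): 0/0, 0/1, 2/1
PSO (4): 0/0, 0/1, 2/0, 2/1
target 0/0 ∈ {SC,TSO,PSO}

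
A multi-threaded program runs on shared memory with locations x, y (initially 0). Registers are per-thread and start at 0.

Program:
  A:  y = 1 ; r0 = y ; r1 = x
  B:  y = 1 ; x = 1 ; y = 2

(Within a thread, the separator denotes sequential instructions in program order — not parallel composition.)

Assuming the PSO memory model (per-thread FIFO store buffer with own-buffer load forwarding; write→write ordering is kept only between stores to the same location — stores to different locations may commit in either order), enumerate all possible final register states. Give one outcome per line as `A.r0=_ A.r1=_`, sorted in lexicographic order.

outcome vector order: (A.r0,A.r1)
|PSO outcomes| = 4

A.r0=1 A.r1=0
A.r0=1 A.r1=1
A.r0=2 A.r1=0
A.r0=2 A.r1=1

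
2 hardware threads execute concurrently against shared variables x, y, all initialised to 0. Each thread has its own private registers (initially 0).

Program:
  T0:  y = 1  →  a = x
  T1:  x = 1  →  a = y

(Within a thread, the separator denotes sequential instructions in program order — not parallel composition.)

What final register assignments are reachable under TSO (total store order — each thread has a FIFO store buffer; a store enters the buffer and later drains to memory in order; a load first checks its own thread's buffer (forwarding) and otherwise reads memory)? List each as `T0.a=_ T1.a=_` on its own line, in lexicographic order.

outcome vector order: (T0.a,T1.a)
|TSO outcomes| = 4

T0.a=0 T1.a=0
T0.a=0 T1.a=1
T0.a=1 T1.a=0
T0.a=1 T1.a=1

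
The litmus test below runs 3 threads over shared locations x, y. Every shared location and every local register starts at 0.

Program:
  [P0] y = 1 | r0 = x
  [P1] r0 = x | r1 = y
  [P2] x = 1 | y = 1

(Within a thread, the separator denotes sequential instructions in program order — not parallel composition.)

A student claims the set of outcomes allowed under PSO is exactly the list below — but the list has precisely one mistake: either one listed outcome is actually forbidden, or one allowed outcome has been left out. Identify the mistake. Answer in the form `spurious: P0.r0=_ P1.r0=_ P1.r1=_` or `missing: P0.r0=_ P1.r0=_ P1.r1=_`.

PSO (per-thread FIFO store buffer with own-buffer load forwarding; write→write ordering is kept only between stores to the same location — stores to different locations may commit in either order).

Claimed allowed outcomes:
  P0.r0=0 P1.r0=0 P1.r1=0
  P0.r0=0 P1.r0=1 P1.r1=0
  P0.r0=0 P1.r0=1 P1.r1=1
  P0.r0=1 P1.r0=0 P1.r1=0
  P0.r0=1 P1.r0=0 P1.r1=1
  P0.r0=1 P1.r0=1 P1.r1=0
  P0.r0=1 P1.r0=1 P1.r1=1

outcome vector order: (P0.r0,P1.r0,P1.r1)
[PSO] allowed = {000; 001; 010; 011; 100; 101; 110; 111}
PSO∖claimed = {001}

missing: P0.r0=0 P1.r0=0 P1.r1=1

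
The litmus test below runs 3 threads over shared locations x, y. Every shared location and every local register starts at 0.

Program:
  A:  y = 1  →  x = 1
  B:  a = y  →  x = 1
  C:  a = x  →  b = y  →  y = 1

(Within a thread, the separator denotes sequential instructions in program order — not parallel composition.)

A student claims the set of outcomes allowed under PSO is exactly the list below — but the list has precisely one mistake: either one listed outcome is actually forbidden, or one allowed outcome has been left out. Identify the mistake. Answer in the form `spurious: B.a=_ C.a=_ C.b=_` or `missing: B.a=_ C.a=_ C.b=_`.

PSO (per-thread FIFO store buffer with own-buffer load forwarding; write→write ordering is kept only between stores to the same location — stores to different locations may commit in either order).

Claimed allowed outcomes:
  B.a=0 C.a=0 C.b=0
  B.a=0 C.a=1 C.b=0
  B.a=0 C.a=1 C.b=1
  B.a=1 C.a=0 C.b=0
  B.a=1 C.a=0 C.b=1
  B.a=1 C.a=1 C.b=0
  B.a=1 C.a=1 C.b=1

outcome vector order: (B.a,C.a,C.b)
PSO (8): <0 0 0> <0 0 1> <0 1 0> <0 1 1> <1 0 0> <1 0 1> <1 1 0> <1 1 1>
PSO∖claimed = {<0 0 1>}

missing: B.a=0 C.a=0 C.b=1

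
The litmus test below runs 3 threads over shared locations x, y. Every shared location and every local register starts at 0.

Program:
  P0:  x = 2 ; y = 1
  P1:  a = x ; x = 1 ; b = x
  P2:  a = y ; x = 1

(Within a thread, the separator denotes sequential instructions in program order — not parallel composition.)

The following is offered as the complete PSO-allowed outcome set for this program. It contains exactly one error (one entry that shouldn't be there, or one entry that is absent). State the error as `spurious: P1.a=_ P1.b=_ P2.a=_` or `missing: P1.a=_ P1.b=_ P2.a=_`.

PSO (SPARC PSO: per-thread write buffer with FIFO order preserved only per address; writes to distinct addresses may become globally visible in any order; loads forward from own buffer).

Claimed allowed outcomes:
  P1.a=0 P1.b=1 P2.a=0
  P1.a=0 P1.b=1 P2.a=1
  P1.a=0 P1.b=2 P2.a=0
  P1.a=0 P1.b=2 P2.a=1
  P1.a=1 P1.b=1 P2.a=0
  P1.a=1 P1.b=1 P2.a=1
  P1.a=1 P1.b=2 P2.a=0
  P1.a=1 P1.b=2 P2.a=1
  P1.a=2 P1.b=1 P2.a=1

outcome vector order: (P1.a,P1.b,P2.a)
[PSO] allowed = {<0 1 0>, <0 1 1>, <0 2 0>, <0 2 1>, <1 1 0>, <1 1 1>, <1 2 0>, <1 2 1>, <2 1 0>, <2 1 1>}
PSO∖claimed = {<2 1 0>}

missing: P1.a=2 P1.b=1 P2.a=0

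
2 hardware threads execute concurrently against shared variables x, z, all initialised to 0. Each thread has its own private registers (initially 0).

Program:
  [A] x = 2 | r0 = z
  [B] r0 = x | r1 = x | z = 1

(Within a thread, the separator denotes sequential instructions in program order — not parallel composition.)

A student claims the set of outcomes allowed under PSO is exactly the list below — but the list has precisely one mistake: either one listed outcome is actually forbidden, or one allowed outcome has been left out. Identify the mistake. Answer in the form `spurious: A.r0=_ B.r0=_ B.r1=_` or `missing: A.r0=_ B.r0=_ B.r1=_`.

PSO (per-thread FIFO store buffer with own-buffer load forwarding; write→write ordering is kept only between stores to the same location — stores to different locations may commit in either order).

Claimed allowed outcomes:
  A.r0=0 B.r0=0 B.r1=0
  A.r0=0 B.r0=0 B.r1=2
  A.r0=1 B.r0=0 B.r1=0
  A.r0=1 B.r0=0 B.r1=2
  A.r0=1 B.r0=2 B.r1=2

outcome vector order: (A.r0,B.r0,B.r1)
under PSO → (0,0,0) (0,0,2) (0,2,2) (1,0,0) (1,0,2) (1,2,2)
PSO∖claimed = {(0,2,2)}

missing: A.r0=0 B.r0=2 B.r1=2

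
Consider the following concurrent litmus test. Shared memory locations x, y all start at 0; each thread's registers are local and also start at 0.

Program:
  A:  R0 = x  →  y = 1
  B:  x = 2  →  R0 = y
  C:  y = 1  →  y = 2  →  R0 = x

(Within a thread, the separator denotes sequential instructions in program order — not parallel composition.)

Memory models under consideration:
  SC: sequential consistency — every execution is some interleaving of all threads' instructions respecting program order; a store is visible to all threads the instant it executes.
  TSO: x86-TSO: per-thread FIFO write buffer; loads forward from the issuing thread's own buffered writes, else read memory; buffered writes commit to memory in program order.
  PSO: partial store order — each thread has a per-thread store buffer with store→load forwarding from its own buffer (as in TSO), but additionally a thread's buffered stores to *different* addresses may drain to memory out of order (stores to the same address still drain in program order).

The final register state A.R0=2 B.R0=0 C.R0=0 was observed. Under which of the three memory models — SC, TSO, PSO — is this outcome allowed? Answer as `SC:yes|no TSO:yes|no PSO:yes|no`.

SC:no TSO:yes PSO:yes

outcome vector order: (A.R0,B.R0,C.R0)
SC (10): 0/0/2 0/1/0 0/1/2 0/2/0 0/2/2 2/0/2 2/1/0 2/1/2 2/2/0 2/2/2
TSO (12): 0/0/0 0/0/2 0/1/0 0/1/2 0/2/0 0/2/2 2/0/0 2/0/2 2/1/0 2/1/2 2/2/0 2/2/2
PSO (12): 0/0/0 0/0/2 0/1/0 0/1/2 0/2/0 0/2/2 2/0/0 2/0/2 2/1/0 2/1/2 2/2/0 2/2/2
target 2/0/0 ∈ {TSO,PSO}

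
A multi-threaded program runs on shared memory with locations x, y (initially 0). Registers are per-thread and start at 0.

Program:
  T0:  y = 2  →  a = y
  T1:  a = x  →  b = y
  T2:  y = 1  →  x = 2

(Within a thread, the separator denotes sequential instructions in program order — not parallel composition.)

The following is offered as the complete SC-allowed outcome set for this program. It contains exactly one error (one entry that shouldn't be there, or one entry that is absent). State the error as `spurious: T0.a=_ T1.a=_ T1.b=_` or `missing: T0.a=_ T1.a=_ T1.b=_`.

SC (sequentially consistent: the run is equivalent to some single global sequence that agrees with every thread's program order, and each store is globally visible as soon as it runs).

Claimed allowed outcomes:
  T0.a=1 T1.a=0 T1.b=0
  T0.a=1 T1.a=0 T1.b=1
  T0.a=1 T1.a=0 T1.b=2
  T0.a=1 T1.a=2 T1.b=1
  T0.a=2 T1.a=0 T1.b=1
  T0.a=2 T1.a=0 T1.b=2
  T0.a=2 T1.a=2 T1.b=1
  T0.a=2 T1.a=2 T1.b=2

missing: T0.a=2 T1.a=0 T1.b=0

outcome vector order: (T0.a,T1.a,T1.b)
[SC] allowed = {100 101 102 121 200 201 202 221 222}
SC∖claimed = {200}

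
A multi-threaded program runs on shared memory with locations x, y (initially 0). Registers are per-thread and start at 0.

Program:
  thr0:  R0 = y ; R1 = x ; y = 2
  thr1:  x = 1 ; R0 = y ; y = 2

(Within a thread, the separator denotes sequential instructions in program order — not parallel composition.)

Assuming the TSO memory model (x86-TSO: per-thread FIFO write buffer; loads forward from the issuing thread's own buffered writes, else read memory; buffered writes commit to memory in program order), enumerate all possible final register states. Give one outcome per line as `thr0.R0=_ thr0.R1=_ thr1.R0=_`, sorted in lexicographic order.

outcome vector order: (thr0.R0,thr0.R1,thr1.R0)
|TSO outcomes| = 5

thr0.R0=0 thr0.R1=0 thr1.R0=0
thr0.R0=0 thr0.R1=0 thr1.R0=2
thr0.R0=0 thr0.R1=1 thr1.R0=0
thr0.R0=0 thr0.R1=1 thr1.R0=2
thr0.R0=2 thr0.R1=1 thr1.R0=0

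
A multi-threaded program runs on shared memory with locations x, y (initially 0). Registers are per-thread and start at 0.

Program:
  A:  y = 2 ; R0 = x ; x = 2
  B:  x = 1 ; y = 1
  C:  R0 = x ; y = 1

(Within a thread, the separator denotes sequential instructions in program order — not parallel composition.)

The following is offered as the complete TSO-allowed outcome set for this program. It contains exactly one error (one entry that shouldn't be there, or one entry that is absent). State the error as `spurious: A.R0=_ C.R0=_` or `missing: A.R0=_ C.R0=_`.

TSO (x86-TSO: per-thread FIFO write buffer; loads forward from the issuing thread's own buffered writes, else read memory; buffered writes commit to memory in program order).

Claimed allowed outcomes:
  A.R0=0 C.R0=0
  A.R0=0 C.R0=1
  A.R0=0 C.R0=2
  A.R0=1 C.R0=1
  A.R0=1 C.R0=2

missing: A.R0=1 C.R0=0

outcome vector order: (A.R0,C.R0)
under TSO → 0/0, 0/1, 0/2, 1/0, 1/1, 1/2
TSO∖claimed = {1/0}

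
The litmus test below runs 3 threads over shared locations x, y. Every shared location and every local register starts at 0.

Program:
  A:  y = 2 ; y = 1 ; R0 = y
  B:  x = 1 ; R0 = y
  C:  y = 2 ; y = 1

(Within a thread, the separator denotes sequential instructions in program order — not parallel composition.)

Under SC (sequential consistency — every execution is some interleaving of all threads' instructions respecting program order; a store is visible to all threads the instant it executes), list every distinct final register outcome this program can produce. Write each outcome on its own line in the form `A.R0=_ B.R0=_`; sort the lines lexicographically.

A.R0=1 B.R0=0
A.R0=1 B.R0=1
A.R0=1 B.R0=2
A.R0=2 B.R0=0
A.R0=2 B.R0=1
A.R0=2 B.R0=2

outcome vector order: (A.R0,B.R0)
|SC outcomes| = 6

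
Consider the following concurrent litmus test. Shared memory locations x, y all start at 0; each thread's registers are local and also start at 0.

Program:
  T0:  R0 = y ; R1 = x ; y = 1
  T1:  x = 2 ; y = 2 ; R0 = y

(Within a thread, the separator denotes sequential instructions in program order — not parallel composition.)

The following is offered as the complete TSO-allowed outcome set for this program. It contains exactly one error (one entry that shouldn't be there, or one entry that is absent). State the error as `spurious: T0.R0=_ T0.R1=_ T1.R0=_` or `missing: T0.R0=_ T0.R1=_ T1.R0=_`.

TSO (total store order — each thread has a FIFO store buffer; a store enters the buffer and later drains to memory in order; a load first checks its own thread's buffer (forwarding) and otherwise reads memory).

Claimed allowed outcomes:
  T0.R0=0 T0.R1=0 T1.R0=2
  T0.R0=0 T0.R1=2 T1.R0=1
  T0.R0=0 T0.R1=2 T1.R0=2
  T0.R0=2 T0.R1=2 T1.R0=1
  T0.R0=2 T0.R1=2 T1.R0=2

missing: T0.R0=0 T0.R1=0 T1.R0=1

outcome vector order: (T0.R0,T0.R1,T1.R0)
TSO (6): 001; 002; 021; 022; 221; 222
TSO∖claimed = {001}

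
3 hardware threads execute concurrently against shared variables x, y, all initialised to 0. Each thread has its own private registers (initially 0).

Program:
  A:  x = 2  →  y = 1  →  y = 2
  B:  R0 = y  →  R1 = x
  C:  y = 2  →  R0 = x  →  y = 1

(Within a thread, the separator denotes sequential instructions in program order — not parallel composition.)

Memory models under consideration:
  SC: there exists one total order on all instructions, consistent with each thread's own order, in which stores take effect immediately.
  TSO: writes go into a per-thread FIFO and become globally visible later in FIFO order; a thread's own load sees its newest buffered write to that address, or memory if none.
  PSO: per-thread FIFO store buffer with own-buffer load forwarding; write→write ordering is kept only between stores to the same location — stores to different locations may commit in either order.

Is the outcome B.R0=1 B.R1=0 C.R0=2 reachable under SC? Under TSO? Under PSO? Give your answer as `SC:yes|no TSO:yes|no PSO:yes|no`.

SC:no TSO:no PSO:yes

outcome vector order: (B.R0,B.R1,C.R0)
[SC] allowed = {000; 002; 020; 022; 100; 120; 122; 200; 202; 220; 222}
[TSO] allowed = {000; 002; 020; 022; 100; 120; 122; 200; 202; 220; 222}
[PSO] allowed = {000; 002; 020; 022; 100; 102; 120; 122; 200; 202; 220; 222}
target 102 ∈ {PSO}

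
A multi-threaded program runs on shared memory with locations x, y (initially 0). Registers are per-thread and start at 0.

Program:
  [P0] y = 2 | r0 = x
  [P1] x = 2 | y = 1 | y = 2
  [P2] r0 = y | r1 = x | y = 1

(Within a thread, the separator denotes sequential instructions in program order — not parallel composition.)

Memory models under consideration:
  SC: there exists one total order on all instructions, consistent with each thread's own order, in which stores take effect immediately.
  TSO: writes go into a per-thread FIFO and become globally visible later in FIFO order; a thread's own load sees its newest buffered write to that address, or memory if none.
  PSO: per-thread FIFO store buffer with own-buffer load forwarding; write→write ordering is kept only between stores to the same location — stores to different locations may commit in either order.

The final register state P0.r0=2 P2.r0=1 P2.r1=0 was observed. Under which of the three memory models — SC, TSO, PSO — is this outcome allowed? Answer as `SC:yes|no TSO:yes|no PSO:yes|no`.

outcome vector order: (P0.r0,P2.r0,P2.r1)
[SC] allowed = {000 002 012 020 022 200 202 212 220 222}
[TSO] allowed = {000 002 012 020 022 200 202 212 220 222}
[PSO] allowed = {000 002 010 012 020 022 200 202 210 212 220 222}
target 210 ∈ {PSO}

SC:no TSO:no PSO:yes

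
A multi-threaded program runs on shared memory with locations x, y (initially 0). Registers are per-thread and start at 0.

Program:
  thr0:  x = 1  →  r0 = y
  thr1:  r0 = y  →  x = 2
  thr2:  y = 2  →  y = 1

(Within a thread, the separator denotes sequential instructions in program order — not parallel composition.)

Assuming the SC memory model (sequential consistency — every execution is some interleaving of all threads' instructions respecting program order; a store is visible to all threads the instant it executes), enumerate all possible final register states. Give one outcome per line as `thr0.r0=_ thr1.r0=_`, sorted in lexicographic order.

thr0.r0=0 thr1.r0=0
thr0.r0=0 thr1.r0=1
thr0.r0=0 thr1.r0=2
thr0.r0=1 thr1.r0=0
thr0.r0=1 thr1.r0=1
thr0.r0=1 thr1.r0=2
thr0.r0=2 thr1.r0=0
thr0.r0=2 thr1.r0=1
thr0.r0=2 thr1.r0=2

outcome vector order: (thr0.r0,thr1.r0)
|SC outcomes| = 9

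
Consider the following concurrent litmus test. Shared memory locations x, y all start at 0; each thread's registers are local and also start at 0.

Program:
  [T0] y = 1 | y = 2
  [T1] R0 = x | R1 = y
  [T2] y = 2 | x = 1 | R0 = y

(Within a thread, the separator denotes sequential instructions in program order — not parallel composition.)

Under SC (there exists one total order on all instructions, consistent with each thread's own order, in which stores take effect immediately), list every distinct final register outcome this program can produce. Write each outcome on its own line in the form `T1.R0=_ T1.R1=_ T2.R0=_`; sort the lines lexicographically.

T1.R0=0 T1.R1=0 T2.R0=1
T1.R0=0 T1.R1=0 T2.R0=2
T1.R0=0 T1.R1=1 T2.R0=1
T1.R0=0 T1.R1=1 T2.R0=2
T1.R0=0 T1.R1=2 T2.R0=1
T1.R0=0 T1.R1=2 T2.R0=2
T1.R0=1 T1.R1=1 T2.R0=1
T1.R0=1 T1.R1=1 T2.R0=2
T1.R0=1 T1.R1=2 T2.R0=1
T1.R0=1 T1.R1=2 T2.R0=2

outcome vector order: (T1.R0,T1.R1,T2.R0)
|SC outcomes| = 10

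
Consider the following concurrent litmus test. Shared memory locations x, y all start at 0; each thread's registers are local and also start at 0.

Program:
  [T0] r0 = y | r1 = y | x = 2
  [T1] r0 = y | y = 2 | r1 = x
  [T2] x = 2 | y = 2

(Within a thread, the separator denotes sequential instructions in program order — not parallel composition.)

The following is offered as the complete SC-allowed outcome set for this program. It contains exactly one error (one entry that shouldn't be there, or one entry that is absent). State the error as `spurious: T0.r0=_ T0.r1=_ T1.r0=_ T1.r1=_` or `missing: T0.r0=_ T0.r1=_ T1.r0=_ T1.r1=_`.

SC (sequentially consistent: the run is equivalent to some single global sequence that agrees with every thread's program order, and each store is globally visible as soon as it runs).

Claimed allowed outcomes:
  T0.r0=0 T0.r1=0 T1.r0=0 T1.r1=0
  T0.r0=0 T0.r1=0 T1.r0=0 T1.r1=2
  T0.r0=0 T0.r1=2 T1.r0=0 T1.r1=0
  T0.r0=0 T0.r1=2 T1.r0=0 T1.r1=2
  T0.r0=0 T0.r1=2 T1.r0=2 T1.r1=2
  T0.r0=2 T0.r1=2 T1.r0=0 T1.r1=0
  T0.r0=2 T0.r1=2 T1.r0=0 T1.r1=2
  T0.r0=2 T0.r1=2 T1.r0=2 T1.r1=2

missing: T0.r0=0 T0.r1=0 T1.r0=2 T1.r1=2

outcome vector order: (T0.r0,T0.r1,T1.r0,T1.r1)
SC (9): <0 0 0 0>, <0 0 0 2>, <0 0 2 2>, <0 2 0 0>, <0 2 0 2>, <0 2 2 2>, <2 2 0 0>, <2 2 0 2>, <2 2 2 2>
SC∖claimed = {<0 0 2 2>}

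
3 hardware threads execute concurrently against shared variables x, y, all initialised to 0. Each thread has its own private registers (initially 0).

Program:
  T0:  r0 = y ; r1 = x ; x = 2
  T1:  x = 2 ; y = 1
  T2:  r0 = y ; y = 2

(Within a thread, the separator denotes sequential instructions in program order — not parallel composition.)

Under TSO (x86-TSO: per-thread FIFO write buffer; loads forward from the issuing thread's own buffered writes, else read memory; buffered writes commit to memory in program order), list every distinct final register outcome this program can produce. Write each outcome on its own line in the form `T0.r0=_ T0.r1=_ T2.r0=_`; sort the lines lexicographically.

outcome vector order: (T0.r0,T0.r1,T2.r0)
|TSO outcomes| = 9

T0.r0=0 T0.r1=0 T2.r0=0
T0.r0=0 T0.r1=0 T2.r0=1
T0.r0=0 T0.r1=2 T2.r0=0
T0.r0=0 T0.r1=2 T2.r0=1
T0.r0=1 T0.r1=2 T2.r0=0
T0.r0=1 T0.r1=2 T2.r0=1
T0.r0=2 T0.r1=0 T2.r0=0
T0.r0=2 T0.r1=2 T2.r0=0
T0.r0=2 T0.r1=2 T2.r0=1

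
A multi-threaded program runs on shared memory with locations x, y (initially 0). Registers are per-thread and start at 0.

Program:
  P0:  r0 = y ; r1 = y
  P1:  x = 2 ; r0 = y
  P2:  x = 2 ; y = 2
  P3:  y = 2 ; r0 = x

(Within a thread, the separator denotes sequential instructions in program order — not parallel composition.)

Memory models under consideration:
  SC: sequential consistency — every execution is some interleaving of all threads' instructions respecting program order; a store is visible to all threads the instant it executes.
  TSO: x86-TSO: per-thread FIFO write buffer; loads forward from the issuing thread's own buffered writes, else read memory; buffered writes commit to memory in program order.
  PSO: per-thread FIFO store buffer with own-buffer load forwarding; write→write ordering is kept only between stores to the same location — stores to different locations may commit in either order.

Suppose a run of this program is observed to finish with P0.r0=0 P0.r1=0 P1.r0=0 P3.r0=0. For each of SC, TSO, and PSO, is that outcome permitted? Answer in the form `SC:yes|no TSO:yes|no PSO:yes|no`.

SC:no TSO:yes PSO:yes

outcome vector order: (P0.r0,P0.r1,P1.r0,P3.r0)
SC (9): <0 0 0 2>; <0 0 2 0>; <0 0 2 2>; <0 2 0 2>; <0 2 2 0>; <0 2 2 2>; <2 2 0 2>; <2 2 2 0>; <2 2 2 2>
TSO (12): <0 0 0 0>; <0 0 0 2>; <0 0 2 0>; <0 0 2 2>; <0 2 0 0>; <0 2 0 2>; <0 2 2 0>; <0 2 2 2>; <2 2 0 0>; <2 2 0 2>; <2 2 2 0>; <2 2 2 2>
PSO (12): <0 0 0 0>; <0 0 0 2>; <0 0 2 0>; <0 0 2 2>; <0 2 0 0>; <0 2 0 2>; <0 2 2 0>; <0 2 2 2>; <2 2 0 0>; <2 2 0 2>; <2 2 2 0>; <2 2 2 2>
target <0 0 0 0> ∈ {TSO,PSO}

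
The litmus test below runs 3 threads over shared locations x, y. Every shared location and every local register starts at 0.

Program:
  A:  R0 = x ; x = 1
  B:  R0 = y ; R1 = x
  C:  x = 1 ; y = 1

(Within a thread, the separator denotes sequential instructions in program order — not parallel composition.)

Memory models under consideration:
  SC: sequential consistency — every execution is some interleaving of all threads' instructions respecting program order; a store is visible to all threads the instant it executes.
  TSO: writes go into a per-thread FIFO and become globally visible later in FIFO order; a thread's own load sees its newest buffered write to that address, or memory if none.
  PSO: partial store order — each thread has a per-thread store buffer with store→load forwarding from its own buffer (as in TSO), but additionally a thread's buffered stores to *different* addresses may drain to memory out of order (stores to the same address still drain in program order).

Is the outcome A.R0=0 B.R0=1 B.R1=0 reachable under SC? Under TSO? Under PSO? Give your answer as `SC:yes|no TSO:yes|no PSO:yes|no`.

outcome vector order: (A.R0,B.R0,B.R1)
under SC → 0/0/0, 0/0/1, 0/1/1, 1/0/0, 1/0/1, 1/1/1
under TSO → 0/0/0, 0/0/1, 0/1/1, 1/0/0, 1/0/1, 1/1/1
under PSO → 0/0/0, 0/0/1, 0/1/0, 0/1/1, 1/0/0, 1/0/1, 1/1/0, 1/1/1
target 0/1/0 ∈ {PSO}

SC:no TSO:no PSO:yes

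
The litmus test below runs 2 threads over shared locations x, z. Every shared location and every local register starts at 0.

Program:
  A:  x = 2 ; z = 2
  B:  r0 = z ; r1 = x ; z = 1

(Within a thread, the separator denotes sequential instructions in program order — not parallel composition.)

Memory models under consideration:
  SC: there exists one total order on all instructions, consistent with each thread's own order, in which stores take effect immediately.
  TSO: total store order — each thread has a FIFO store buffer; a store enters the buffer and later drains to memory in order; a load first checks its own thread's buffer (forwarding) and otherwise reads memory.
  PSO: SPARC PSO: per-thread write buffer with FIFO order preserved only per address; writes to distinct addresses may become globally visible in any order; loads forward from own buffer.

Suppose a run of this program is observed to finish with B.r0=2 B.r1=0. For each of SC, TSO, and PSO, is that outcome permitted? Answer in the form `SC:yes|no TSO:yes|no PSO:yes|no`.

outcome vector order: (B.r0,B.r1)
under SC → 0/0 0/2 2/2
under TSO → 0/0 0/2 2/2
under PSO → 0/0 0/2 2/0 2/2
target 2/0 ∈ {PSO}

SC:no TSO:no PSO:yes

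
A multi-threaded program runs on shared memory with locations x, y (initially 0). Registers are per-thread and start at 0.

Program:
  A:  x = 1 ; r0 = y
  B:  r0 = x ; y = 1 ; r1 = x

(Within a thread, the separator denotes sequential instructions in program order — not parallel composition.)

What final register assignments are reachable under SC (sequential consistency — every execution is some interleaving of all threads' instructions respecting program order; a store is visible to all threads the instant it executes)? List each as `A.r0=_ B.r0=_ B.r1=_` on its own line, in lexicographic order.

A.r0=0 B.r0=0 B.r1=1
A.r0=0 B.r0=1 B.r1=1
A.r0=1 B.r0=0 B.r1=0
A.r0=1 B.r0=0 B.r1=1
A.r0=1 B.r0=1 B.r1=1

outcome vector order: (A.r0,B.r0,B.r1)
|SC outcomes| = 5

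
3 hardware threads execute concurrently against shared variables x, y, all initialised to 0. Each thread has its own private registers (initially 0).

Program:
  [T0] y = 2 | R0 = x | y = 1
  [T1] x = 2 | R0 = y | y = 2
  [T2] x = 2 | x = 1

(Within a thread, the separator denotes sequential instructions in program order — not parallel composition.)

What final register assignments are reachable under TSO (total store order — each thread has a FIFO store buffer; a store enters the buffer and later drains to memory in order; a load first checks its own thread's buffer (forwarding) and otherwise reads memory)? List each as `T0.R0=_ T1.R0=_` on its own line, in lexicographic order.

outcome vector order: (T0.R0,T1.R0)
|TSO outcomes| = 9

T0.R0=0 T1.R0=0
T0.R0=0 T1.R0=1
T0.R0=0 T1.R0=2
T0.R0=1 T1.R0=0
T0.R0=1 T1.R0=1
T0.R0=1 T1.R0=2
T0.R0=2 T1.R0=0
T0.R0=2 T1.R0=1
T0.R0=2 T1.R0=2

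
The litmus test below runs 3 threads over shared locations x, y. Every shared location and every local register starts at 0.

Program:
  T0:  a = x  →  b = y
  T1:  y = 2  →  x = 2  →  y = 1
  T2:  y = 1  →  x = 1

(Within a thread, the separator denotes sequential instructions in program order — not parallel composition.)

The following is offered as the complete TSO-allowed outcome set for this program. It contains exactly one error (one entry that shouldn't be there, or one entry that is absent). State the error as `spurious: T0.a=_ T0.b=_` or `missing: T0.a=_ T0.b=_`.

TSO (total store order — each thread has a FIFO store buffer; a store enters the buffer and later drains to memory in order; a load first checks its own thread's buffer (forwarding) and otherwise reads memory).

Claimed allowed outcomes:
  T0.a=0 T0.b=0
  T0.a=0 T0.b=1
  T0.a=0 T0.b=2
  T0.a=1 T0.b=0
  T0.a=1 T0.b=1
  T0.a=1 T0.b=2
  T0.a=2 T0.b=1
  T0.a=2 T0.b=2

outcome vector order: (T0.a,T0.b)
under TSO → <0 0>, <0 1>, <0 2>, <1 1>, <1 2>, <2 1>, <2 2>
claimed∖TSO = {<1 0>}

spurious: T0.a=1 T0.b=0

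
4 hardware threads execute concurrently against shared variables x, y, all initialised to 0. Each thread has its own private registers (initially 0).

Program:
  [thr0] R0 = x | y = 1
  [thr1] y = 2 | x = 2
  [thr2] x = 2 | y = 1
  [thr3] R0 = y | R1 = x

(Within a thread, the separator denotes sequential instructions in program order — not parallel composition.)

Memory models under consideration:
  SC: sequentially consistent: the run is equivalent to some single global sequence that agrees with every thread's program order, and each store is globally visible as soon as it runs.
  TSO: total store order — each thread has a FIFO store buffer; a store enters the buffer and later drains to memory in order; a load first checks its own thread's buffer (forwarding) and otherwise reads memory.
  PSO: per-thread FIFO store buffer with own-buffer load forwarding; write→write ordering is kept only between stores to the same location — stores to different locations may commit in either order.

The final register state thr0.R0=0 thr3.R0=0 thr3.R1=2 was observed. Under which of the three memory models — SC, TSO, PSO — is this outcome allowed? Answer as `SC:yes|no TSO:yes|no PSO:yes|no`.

SC:yes TSO:yes PSO:yes

outcome vector order: (thr0.R0,thr3.R0,thr3.R1)
[SC] allowed = {(0,0,0); (0,0,2); (0,1,0); (0,1,2); (0,2,0); (0,2,2); (2,0,0); (2,0,2); (2,1,2); (2,2,0); (2,2,2)}
[TSO] allowed = {(0,0,0); (0,0,2); (0,1,0); (0,1,2); (0,2,0); (0,2,2); (2,0,0); (2,0,2); (2,1,2); (2,2,0); (2,2,2)}
[PSO] allowed = {(0,0,0); (0,0,2); (0,1,0); (0,1,2); (0,2,0); (0,2,2); (2,0,0); (2,0,2); (2,1,0); (2,1,2); (2,2,0); (2,2,2)}
target (0,0,2) ∈ {SC,TSO,PSO}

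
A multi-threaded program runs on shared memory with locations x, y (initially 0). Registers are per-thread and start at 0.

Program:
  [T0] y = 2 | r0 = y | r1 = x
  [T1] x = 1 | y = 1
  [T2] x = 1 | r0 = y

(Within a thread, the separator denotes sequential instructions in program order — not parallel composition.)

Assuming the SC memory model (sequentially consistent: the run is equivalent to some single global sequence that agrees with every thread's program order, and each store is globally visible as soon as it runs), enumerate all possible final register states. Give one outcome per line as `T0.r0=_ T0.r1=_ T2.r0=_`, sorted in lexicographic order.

T0.r0=1 T0.r1=1 T2.r0=0
T0.r0=1 T0.r1=1 T2.r0=1
T0.r0=1 T0.r1=1 T2.r0=2
T0.r0=2 T0.r1=0 T2.r0=1
T0.r0=2 T0.r1=0 T2.r0=2
T0.r0=2 T0.r1=1 T2.r0=0
T0.r0=2 T0.r1=1 T2.r0=1
T0.r0=2 T0.r1=1 T2.r0=2

outcome vector order: (T0.r0,T0.r1,T2.r0)
|SC outcomes| = 8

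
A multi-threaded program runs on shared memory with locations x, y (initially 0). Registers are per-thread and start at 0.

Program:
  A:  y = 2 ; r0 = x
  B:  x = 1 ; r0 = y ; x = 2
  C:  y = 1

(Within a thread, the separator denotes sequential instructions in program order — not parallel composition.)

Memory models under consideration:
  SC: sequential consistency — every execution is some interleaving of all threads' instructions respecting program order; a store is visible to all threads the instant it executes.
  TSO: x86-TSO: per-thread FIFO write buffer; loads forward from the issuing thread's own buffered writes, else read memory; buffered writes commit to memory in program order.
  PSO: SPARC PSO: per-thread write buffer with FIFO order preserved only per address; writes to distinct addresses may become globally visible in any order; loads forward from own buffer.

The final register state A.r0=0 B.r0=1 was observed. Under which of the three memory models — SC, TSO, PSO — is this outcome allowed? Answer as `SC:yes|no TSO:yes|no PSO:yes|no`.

SC:yes TSO:yes PSO:yes

outcome vector order: (A.r0,B.r0)
SC (8): (0,1) (0,2) (1,0) (1,1) (1,2) (2,0) (2,1) (2,2)
TSO (9): (0,0) (0,1) (0,2) (1,0) (1,1) (1,2) (2,0) (2,1) (2,2)
PSO (9): (0,0) (0,1) (0,2) (1,0) (1,1) (1,2) (2,0) (2,1) (2,2)
target (0,1) ∈ {SC,TSO,PSO}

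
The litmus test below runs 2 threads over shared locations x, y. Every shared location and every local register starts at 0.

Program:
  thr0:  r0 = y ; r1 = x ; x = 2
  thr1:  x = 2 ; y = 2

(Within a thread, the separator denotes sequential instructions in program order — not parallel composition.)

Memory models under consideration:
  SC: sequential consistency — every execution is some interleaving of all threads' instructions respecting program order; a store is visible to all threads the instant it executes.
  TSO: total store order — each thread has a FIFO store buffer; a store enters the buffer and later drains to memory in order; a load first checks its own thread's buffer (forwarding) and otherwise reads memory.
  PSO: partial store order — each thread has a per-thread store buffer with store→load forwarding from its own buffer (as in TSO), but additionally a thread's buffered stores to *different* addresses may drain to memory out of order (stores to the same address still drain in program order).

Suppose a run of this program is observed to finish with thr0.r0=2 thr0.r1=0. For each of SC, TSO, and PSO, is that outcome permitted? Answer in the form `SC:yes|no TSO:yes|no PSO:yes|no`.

SC:no TSO:no PSO:yes

outcome vector order: (thr0.r0,thr0.r1)
[SC] allowed = {00, 02, 22}
[TSO] allowed = {00, 02, 22}
[PSO] allowed = {00, 02, 20, 22}
target 20 ∈ {PSO}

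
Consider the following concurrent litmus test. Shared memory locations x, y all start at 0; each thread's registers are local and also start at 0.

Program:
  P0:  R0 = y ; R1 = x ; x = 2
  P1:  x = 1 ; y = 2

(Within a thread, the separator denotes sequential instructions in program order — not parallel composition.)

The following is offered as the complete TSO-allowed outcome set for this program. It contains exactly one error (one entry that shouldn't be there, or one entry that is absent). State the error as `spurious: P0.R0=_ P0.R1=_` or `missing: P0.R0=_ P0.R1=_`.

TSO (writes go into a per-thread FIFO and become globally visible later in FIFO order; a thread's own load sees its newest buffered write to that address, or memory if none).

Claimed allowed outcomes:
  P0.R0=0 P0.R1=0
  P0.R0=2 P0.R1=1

outcome vector order: (P0.R0,P0.R1)
TSO: 3 outcomes — {00 01 21}
TSO∖claimed = {01}

missing: P0.R0=0 P0.R1=1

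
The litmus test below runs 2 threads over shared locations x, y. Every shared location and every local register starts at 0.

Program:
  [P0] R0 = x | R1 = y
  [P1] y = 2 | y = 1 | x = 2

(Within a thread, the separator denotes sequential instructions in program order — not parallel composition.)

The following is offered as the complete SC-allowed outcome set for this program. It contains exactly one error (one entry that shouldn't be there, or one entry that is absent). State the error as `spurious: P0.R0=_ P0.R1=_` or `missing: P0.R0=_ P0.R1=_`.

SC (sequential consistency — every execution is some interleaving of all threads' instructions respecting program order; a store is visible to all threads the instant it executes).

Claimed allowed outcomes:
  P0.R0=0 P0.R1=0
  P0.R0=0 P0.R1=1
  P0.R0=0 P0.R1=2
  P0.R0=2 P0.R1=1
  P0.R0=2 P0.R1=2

outcome vector order: (P0.R0,P0.R1)
under SC → 00; 01; 02; 21
claimed∖SC = {22}

spurious: P0.R0=2 P0.R1=2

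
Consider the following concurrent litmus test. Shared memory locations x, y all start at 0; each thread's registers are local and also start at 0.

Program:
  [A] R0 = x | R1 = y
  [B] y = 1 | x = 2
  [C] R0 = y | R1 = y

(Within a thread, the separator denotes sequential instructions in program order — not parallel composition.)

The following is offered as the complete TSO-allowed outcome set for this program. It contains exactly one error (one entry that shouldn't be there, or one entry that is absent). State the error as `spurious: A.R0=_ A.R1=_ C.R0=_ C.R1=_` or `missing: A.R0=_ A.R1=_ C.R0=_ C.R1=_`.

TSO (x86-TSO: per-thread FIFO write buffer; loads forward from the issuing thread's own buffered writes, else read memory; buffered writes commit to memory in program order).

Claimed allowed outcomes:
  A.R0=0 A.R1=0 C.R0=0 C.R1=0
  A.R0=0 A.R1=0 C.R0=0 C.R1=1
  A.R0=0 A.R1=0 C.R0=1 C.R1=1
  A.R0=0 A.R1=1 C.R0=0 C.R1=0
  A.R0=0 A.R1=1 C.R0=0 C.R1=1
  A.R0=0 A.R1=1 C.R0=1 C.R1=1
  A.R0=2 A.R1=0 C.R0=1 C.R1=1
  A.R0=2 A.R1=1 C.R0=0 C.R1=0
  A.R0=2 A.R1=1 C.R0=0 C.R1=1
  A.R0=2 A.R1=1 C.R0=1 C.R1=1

spurious: A.R0=2 A.R1=0 C.R0=1 C.R1=1

outcome vector order: (A.R0,A.R1,C.R0,C.R1)
under TSO → <0 0 0 0>; <0 0 0 1>; <0 0 1 1>; <0 1 0 0>; <0 1 0 1>; <0 1 1 1>; <2 1 0 0>; <2 1 0 1>; <2 1 1 1>
claimed∖TSO = {<2 0 1 1>}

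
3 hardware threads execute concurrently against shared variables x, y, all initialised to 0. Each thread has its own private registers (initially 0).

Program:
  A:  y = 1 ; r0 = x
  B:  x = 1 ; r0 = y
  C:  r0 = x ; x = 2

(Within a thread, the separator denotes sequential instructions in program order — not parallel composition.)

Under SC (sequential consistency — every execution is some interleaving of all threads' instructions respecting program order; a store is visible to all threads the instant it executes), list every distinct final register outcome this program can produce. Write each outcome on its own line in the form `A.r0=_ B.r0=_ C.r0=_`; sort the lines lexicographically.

outcome vector order: (A.r0,B.r0,C.r0)
|SC outcomes| = 10

A.r0=0 B.r0=1 C.r0=0
A.r0=0 B.r0=1 C.r0=1
A.r0=1 B.r0=0 C.r0=0
A.r0=1 B.r0=0 C.r0=1
A.r0=1 B.r0=1 C.r0=0
A.r0=1 B.r0=1 C.r0=1
A.r0=2 B.r0=0 C.r0=0
A.r0=2 B.r0=0 C.r0=1
A.r0=2 B.r0=1 C.r0=0
A.r0=2 B.r0=1 C.r0=1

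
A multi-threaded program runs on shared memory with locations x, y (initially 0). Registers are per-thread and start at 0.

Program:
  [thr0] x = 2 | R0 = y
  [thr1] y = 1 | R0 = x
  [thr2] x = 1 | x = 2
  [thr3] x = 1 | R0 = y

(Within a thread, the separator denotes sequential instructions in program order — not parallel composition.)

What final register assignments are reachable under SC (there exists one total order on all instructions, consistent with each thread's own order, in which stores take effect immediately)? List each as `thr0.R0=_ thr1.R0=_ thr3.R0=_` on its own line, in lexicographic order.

outcome vector order: (thr0.R0,thr1.R0,thr3.R0)
|SC outcomes| = 9

thr0.R0=0 thr1.R0=1 thr3.R0=0
thr0.R0=0 thr1.R0=1 thr3.R0=1
thr0.R0=0 thr1.R0=2 thr3.R0=0
thr0.R0=0 thr1.R0=2 thr3.R0=1
thr0.R0=1 thr1.R0=0 thr3.R0=1
thr0.R0=1 thr1.R0=1 thr3.R0=0
thr0.R0=1 thr1.R0=1 thr3.R0=1
thr0.R0=1 thr1.R0=2 thr3.R0=0
thr0.R0=1 thr1.R0=2 thr3.R0=1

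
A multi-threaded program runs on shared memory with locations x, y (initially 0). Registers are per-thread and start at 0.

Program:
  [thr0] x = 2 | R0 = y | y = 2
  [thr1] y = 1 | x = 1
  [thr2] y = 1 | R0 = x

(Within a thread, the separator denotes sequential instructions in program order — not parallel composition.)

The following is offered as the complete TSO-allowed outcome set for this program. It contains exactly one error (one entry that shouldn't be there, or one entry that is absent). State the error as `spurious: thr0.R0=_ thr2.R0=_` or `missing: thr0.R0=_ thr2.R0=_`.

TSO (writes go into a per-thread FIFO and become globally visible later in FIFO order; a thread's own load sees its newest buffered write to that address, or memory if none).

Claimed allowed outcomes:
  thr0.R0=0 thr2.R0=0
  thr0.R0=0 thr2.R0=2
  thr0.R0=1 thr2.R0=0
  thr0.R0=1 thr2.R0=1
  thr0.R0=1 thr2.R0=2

missing: thr0.R0=0 thr2.R0=1

outcome vector order: (thr0.R0,thr2.R0)
[TSO] allowed = {0/0 0/1 0/2 1/0 1/1 1/2}
TSO∖claimed = {0/1}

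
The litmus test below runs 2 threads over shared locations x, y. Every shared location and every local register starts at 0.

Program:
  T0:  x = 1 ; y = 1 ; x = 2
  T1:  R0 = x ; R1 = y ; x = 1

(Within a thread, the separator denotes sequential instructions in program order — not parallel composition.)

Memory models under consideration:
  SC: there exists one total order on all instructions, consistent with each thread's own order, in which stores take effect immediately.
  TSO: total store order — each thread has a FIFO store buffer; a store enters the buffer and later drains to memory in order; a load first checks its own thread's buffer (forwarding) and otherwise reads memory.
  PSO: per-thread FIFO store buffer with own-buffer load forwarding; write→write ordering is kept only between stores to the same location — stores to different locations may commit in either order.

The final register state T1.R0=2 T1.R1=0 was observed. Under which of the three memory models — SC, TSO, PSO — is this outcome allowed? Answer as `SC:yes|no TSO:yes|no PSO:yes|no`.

outcome vector order: (T1.R0,T1.R1)
SC: 5 outcomes — {00; 01; 10; 11; 21}
TSO: 5 outcomes — {00; 01; 10; 11; 21}
PSO: 6 outcomes — {00; 01; 10; 11; 20; 21}
target 20 ∈ {PSO}

SC:no TSO:no PSO:yes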